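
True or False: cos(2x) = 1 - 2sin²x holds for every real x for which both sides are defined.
True.

Claim: cos(2x) = 1 - 2sin²x.
Reasoning: cos(2x) = cos²x - sin²x. Replace cos²x by 1 - sin²x: (1 - sin²x) - sin²x = 1 - 2sin²x.
So the two sides agree for every real x for which both sides are defined.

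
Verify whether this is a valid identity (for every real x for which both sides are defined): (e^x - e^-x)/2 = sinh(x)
Yes, this is an identity.

Claim: (e^x - e^-x)/2 = sinh(x).
Reasoning: This is exactly the definition of the hyperbolic sine: sinh(x) := (e^x - e^-x)/2.
So the two sides agree for every real x for which both sides are defined.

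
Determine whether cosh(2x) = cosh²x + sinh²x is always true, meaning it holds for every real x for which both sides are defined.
Claim: cosh(2x) = cosh²x + sinh²x.
Reasoning: cosh²x = (e^(2x) + 2 + e^(-2x))/4 and sinh²x = (e^(2x) - 2 + e^(-2x))/4. Adding gives (2e^(2x) + 2e^(-2x))/4 = (e^(2x) + e^(-2x))/2 = cosh(2x).
So the two sides agree for every real x for which both sides are defined.

Conclusion: Yes, this is an identity.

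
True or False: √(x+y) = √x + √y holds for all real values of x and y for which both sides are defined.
Claim: √(x+y) = √x + √y.
Test a specific point where both sides are defined: x = 3, y = 3/2.
LHS = √(x+y) ≈ 2.1213
RHS = √x + √y ≈ 2.9568
Since 2.1213 ≠ 2.9568, the equation fails at this point, so it cannot hold for all real values of x and y for which both sides are defined.
Squaring the right side gives x + 2√(xy) + y, not x + y.

Conclusion: False.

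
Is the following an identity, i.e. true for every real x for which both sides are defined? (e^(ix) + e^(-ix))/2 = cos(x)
Claim: (e^(ix) + e^(-ix))/2 = cos(x).
Reasoning: By Euler's formula e^(ix) = cos(x) + i·sin(x) and e^(-ix) = cos(x) - i·sin(x). Adding cancels the sine terms: e^(ix) + e^(-ix) = 2cos(x); divide by 2.
So the two sides agree for every real x for which both sides are defined.

Conclusion: Yes, this is an identity.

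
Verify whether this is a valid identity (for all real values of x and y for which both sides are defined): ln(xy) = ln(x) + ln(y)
Claim: ln(xy) = ln(x) + ln(y).
Reasoning: Both sides are simultaneously defined only when x, y > 0. Write x = e^p, y = e^q (p = ln x, q = ln y). Then xy = e^p · e^q = e^(p+q), so ln(xy) = p + q = ln(x) + ln(y).
So the two sides agree for all real values of x and y for which both sides are defined.

Conclusion: Yes, this is an identity.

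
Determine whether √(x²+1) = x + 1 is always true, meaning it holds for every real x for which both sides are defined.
No, this is NOT an identity.

Claim: √(x²+1) = x + 1.
Test a specific point where both sides are defined: x = 1/2.
LHS = √(x²+1) ≈ 1.1180
RHS = x + 1 ≈ 1.5000
Since 1.1180 ≠ 1.5000, the equation fails at this point, so it cannot hold for every real x for which both sides are defined.
(x+1)² = x² + 2x + 1 ≠ x² + 1 unless x = 0.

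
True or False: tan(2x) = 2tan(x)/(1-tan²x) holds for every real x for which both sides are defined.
Claim: tan(2x) = 2tan(x)/(1-tan²x).
Reasoning: tan(2x) = sin(2x)/cos(2x) = 2sin(x)cos(x) / (cos²x - sin²x). Divide numerator and denominator by cos²x: 2tan(x) / (1 - tan²x).
So the two sides agree for every real x for which both sides are defined.

Conclusion: True.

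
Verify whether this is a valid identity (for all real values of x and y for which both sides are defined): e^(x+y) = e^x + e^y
No, this is NOT an identity.

Claim: e^(x+y) = e^x + e^y.
Test a specific point where both sides are defined: x = 1/2, y = -1.
LHS = e^(x+y) ≈ 0.6065
RHS = e^x + e^y ≈ 2.0166
Since 0.6065 ≠ 2.0166, the equation fails at this point, so it cannot hold for all real values of x and y for which both sides are defined.
The correct rule is e^(x+y) = e^x · e^y (a product, not a sum).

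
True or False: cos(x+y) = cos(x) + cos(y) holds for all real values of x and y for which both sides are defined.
Claim: cos(x+y) = cos(x) + cos(y).
Test a specific point where both sides are defined: x = π, y = 2π/3.
LHS = cos(x+y) ≈ 0.5000
RHS = cos(x) + cos(y) ≈ -1.5000
Since 0.5000 ≠ -1.5000, the equation fails at this point, so it cannot hold for all real values of x and y for which both sides are defined.
The correct expansion is cos(x+y) = cos(x)cos(y) - sin(x)sin(y); cosine is not additive.

Conclusion: False.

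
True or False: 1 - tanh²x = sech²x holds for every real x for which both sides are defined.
True.

Claim: 1 - tanh²x = sech²x.
Reasoning: Divide cosh²x - sinh²x = 1 through by cosh²x (never zero): 1 - tanh²x = 1/cosh²x = sech²x.
So the two sides agree for every real x for which both sides are defined.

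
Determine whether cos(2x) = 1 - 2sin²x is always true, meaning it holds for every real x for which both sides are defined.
Yes, this is an identity.

Claim: cos(2x) = 1 - 2sin²x.
Reasoning: cos(2x) = cos²x - sin²x. Replace cos²x by 1 - sin²x: (1 - sin²x) - sin²x = 1 - 2sin²x.
So the two sides agree for every real x for which both sides are defined.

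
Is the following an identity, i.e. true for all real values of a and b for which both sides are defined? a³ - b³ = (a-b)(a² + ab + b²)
Yes, this is an identity.

Claim: a³ - b³ = (a-b)(a² + ab + b²).
Reasoning: Expand the right side: (a-b)(a² + ab + b²) = a³ + a²b + ab² - a²b - ab² - b³ = a³ - b³ (the middle terms cancel in pairs).
So the two sides agree for all real values of a and b for which both sides are defined.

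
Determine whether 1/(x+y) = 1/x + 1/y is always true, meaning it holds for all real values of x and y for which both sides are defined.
Claim: 1/(x+y) = 1/x + 1/y.
Test a specific point where both sides are defined: x = 2, y = -3.
LHS = 1/(x+y) ≈ -1.0000
RHS = 1/x + 1/y ≈ 0.1667
Since -1.0000 ≠ 0.1667, the equation fails at this point, so it cannot hold for all real values of x and y for which both sides are defined.
1/x + 1/y = (x+y)/(xy), which is not 1/(x+y).

Conclusion: No, this is NOT an identity.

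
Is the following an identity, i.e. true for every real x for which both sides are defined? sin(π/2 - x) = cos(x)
Yes, this is an identity.

Claim: sin(π/2 - x) = cos(x).
Reasoning: Use sin(u - v) = sin(u)cos(v) - cos(u)sin(v) with u = π/2, v = x: sin(π/2)cos(x) - cos(π/2)sin(x) = 1·cos(x) - 0·sin(x) = cos(x).
So the two sides agree for every real x for which both sides are defined.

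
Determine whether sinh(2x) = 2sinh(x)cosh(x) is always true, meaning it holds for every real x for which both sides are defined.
Claim: sinh(2x) = 2sinh(x)cosh(x).
Reasoning: 2sinh(x)cosh(x) = 2 · (e^x - e^-x)/2 · (e^x + e^-x)/2 = (e^(2x) - e^(-2x))/2 = sinh(2x).
So the two sides agree for every real x for which both sides are defined.

Conclusion: Yes, this is an identity.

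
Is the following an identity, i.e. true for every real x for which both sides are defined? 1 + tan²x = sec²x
Claim: 1 + tan²x = sec²x.
Reasoning: Start from sin²x + cos²x = 1 and divide every term by cos²x (allowed wherever tan x and sec x are defined): tan²x + 1 = 1/cos²x = sec²x.
So the two sides agree for every real x for which both sides are defined.

Conclusion: Yes, this is an identity.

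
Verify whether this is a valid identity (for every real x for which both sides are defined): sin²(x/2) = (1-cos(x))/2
Yes, this is an identity.

Claim: sin²(x/2) = (1-cos(x))/2.
Reasoning: Use cos(2θ) = 1 - 2sin²θ with θ = x/2: cos(x) = 1 - 2sin²(x/2). Solving for sin²(x/2) gives (1 - cos(x))/2.
So the two sides agree for every real x for which both sides are defined.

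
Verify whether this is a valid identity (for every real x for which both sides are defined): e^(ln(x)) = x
Yes, this is an identity.

Claim: e^(ln(x)) = x.
Reasoning: For x > 0, ln(x) is by definition the exponent p such that e^p = x. Raising e to that exponent therefore returns x: e^(ln x) = x.
So the two sides agree for every real x for which both sides are defined.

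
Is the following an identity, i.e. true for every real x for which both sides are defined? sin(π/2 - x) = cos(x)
Claim: sin(π/2 - x) = cos(x).
Reasoning: Use sin(u - v) = sin(u)cos(v) - cos(u)sin(v) with u = π/2, v = x: sin(π/2)cos(x) - cos(π/2)sin(x) = 1·cos(x) - 0·sin(x) = cos(x).
So the two sides agree for every real x for which both sides are defined.

Conclusion: Yes, this is an identity.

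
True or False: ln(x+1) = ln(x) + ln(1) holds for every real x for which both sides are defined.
False.

Claim: ln(x+1) = ln(x) + ln(1).
Test a specific point where both sides are defined: x = 1/2.
LHS = ln(x+1) ≈ 0.4055
RHS = ln(x) + ln(1) ≈ -0.6931
Since 0.4055 ≠ -0.6931, the equation fails at this point, so it cannot hold for every real x for which both sides are defined.
ln(1) = 0, so the right side is just ln(x), which differs from ln(x+1).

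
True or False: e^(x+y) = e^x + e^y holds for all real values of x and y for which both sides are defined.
False.

Claim: e^(x+y) = e^x + e^y.
Test a specific point where both sides are defined: x = 1/2, y = 4.
LHS = e^(x+y) ≈ 90.0171
RHS = e^x + e^y ≈ 56.2469
Since 90.0171 ≠ 56.2469, the equation fails at this point, so it cannot hold for all real values of x and y for which both sides are defined.
The correct rule is e^(x+y) = e^x · e^y (a product, not a sum).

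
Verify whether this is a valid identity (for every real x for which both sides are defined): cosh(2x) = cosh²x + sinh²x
Yes, this is an identity.

Claim: cosh(2x) = cosh²x + sinh²x.
Reasoning: cosh²x = (e^(2x) + 2 + e^(-2x))/4 and sinh²x = (e^(2x) - 2 + e^(-2x))/4. Adding gives (2e^(2x) + 2e^(-2x))/4 = (e^(2x) + e^(-2x))/2 = cosh(2x).
So the two sides agree for every real x for which both sides are defined.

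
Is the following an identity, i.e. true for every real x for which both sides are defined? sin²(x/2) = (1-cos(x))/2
Yes, this is an identity.

Claim: sin²(x/2) = (1-cos(x))/2.
Reasoning: Use cos(2θ) = 1 - 2sin²θ with θ = x/2: cos(x) = 1 - 2sin²(x/2). Solving for sin²(x/2) gives (1 - cos(x))/2.
So the two sides agree for every real x for which both sides are defined.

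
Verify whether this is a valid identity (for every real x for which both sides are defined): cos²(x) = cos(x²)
Claim: cos²(x) = cos(x²).
Test a specific point where both sides are defined: x = -π/2.
LHS = cos²(x) ≈ 0.0000
RHS = cos(x²) ≈ -0.7812
Since 0.0000 ≠ -0.7812, the equation fails at this point, so it cannot hold for every real x for which both sides are defined.
cos²(x) means (cos x)², squaring the output; cos(x²) squares the input. These are different functions.

Conclusion: No, this is NOT an identity.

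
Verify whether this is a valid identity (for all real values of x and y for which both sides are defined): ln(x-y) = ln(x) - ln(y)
No, this is NOT an identity.

Claim: ln(x-y) = ln(x) - ln(y).
Test a specific point where both sides are defined: x = 3, y = 2.
LHS = ln(x-y) ≈ 0.0000
RHS = ln(x) - ln(y) ≈ 0.4055
Since 0.0000 ≠ 0.4055, the equation fails at this point, so it cannot hold for all real values of x and y for which both sides are defined.
ln(x) - ln(y) = ln(x/y), not ln(x-y).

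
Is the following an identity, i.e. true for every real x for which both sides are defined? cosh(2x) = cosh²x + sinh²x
Claim: cosh(2x) = cosh²x + sinh²x.
Reasoning: cosh²x = (e^(2x) + 2 + e^(-2x))/4 and sinh²x = (e^(2x) - 2 + e^(-2x))/4. Adding gives (2e^(2x) + 2e^(-2x))/4 = (e^(2x) + e^(-2x))/2 = cosh(2x).
So the two sides agree for every real x for which both sides are defined.

Conclusion: Yes, this is an identity.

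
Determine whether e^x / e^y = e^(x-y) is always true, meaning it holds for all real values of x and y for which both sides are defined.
Claim: e^x / e^y = e^(x-y).
Reasoning: 1/e^y = e^(-y), so e^x / e^y = e^x · e^(-y) = e^(x + (-y)) = e^(x-y) by the product rule for exponents.
So the two sides agree for all real values of x and y for which both sides are defined.

Conclusion: Yes, this is an identity.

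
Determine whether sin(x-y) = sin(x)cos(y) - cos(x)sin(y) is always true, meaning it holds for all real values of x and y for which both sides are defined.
Claim: sin(x-y) = sin(x)cos(y) - cos(x)sin(y).
Reasoning: Replace y by -y in sin(x+y) = sin(x)cos(y) + cos(x)sin(y) and use cos(-y) = cos(y), sin(-y) = -sin(y): sin(x-y) = sin(x)cos(y) - cos(x)sin(y).
So the two sides agree for all real values of x and y for which both sides are defined.

Conclusion: Yes, this is an identity.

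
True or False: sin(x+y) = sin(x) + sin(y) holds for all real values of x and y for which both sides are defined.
Claim: sin(x+y) = sin(x) + sin(y).
Test a specific point where both sides are defined: x = π/3, y = π/6.
LHS = sin(x+y) ≈ 1.0000
RHS = sin(x) + sin(y) ≈ 1.3660
Since 1.0000 ≠ 1.3660, the equation fails at this point, so it cannot hold for all real values of x and y for which both sides are defined.
The correct expansion is sin(x+y) = sin(x)cos(y) + cos(x)sin(y); sine is not additive.

Conclusion: False.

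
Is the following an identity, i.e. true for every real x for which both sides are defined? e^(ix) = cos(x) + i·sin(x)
Yes, this is an identity.

Claim: e^(ix) = cos(x) + i·sin(x).
Reasoning: Euler's formula. Expand e^(ix) = Σ (ix)^k / k!. Since i² = -1, the even-k terms are Σ (-1)^m x^(2m)/(2m)! = cos(x) and the odd-k terms are i · Σ (-1)^m x^(2m+1)/(2m+1)! = i·sin(x).
So the two sides agree for every real x for which both sides are defined.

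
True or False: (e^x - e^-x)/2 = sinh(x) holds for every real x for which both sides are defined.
Claim: (e^x - e^-x)/2 = sinh(x).
Reasoning: This is exactly the definition of the hyperbolic sine: sinh(x) := (e^x - e^-x)/2.
So the two sides agree for every real x for which both sides are defined.

Conclusion: True.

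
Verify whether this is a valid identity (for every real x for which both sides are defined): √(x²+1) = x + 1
No, this is NOT an identity.

Claim: √(x²+1) = x + 1.
Test a specific point where both sides are defined: x = 5.
LHS = √(x²+1) ≈ 5.0990
RHS = x + 1 ≈ 6.0000
Since 5.0990 ≠ 6.0000, the equation fails at this point, so it cannot hold for every real x for which both sides are defined.
(x+1)² = x² + 2x + 1 ≠ x² + 1 unless x = 0.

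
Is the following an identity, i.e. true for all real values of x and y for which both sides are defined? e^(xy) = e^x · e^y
Claim: e^(xy) = e^x · e^y.
Test a specific point where both sides are defined: x = 3/2, y = 4.
LHS = e^(xy) ≈ 403.4288
RHS = e^x · e^y ≈ 244.6919
Since 403.4288 ≠ 244.6919, the equation fails at this point, so it cannot hold for all real values of x and y for which both sides are defined.
e^x · e^y = e^(x+y), not e^(xy).

Conclusion: No, this is NOT an identity.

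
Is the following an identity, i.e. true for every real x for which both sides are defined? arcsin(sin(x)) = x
No, this is NOT an identity.

Claim: arcsin(sin(x)) = x.
Test a specific point where both sides are defined: x = 2π/3.
LHS = arcsin(sin(x)) ≈ 1.0472
RHS = x ≈ 2.0944
Since 1.0472 ≠ 2.0944, the equation fails at this point, so it cannot hold for every real x for which both sides are defined.
arcsin only returns values in [-π/2, π/2], so arcsin(sin(x)) = x holds only for x in that interval, not for all real x.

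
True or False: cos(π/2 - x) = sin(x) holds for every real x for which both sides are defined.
True.

Claim: cos(π/2 - x) = sin(x).
Reasoning: Use cos(u - v) = cos(u)cos(v) + sin(u)sin(v) with u = π/2, v = x: cos(π/2)cos(x) + sin(π/2)sin(x) = 0·cos(x) + 1·sin(x) = sin(x).
So the two sides agree for every real x for which both sides are defined.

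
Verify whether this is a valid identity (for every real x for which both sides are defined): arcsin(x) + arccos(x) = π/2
Claim: arcsin(x) + arccos(x) = π/2.
Reasoning: Both sides are defined for -1 ≤ x ≤ 1. Let θ = arcsin(x), so sin θ = x and θ ∈ [-π/2, π/2]. Then cos(π/2 - θ) = sin θ = x and π/2 - θ ∈ [0, π], which is exactly the range of arccos, so arccos(x) = π/2 - θ. Adding: arcsin(x) + arccos(x) = θ + (π/2 - θ) = π/2.
So the two sides agree for every real x for which both sides are defined.

Conclusion: Yes, this is an identity.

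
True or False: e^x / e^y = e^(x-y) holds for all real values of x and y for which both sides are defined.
Claim: e^x / e^y = e^(x-y).
Reasoning: 1/e^y = e^(-y), so e^x / e^y = e^x · e^(-y) = e^(x + (-y)) = e^(x-y) by the product rule for exponents.
So the two sides agree for all real values of x and y for which both sides are defined.

Conclusion: True.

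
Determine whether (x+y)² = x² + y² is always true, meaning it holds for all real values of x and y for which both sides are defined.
Claim: (x+y)² = x² + y².
Test a specific point where both sides are defined: x = 4, y = 2.
LHS = (x+y)² ≈ 36.0000
RHS = x² + y² ≈ 20.0000
Since 36.0000 ≠ 20.0000, the equation fails at this point, so it cannot hold for all real values of x and y for which both sides are defined.
The correct expansion is (x+y)² = x² + 2xy + y²; the cross term 2xy is missing.

Conclusion: No, this is NOT an identity.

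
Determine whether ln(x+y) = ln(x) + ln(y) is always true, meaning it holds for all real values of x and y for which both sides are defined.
Claim: ln(x+y) = ln(x) + ln(y).
Test a specific point where both sides are defined: x = 3, y = 4.
LHS = ln(x+y) ≈ 1.9459
RHS = ln(x) + ln(y) ≈ 2.4849
Since 1.9459 ≠ 2.4849, the equation fails at this point, so it cannot hold for all real values of x and y for which both sides are defined.
ln(x) + ln(y) = ln(xy), not ln(x+y).

Conclusion: No, this is NOT an identity.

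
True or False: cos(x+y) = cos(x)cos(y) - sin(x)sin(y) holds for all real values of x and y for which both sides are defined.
Claim: cos(x+y) = cos(x)cos(y) - sin(x)sin(y).
Reasoning: By Euler's formula e^(i(x+y)) = e^(ix)·e^(iy) = (cos x + i·sin x)(cos y + i·sin y). The real part of the left side is cos(x+y); the real part of the product is cos(x)cos(y) - sin(x)sin(y) (since i·i = -1).
So the two sides agree for all real values of x and y for which both sides are defined.

Conclusion: True.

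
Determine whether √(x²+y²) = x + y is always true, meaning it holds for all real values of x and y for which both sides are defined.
No, this is NOT an identity.

Claim: √(x²+y²) = x + y.
Test a specific point where both sides are defined: x = -3, y = 3/2.
LHS = √(x²+y²) ≈ 3.3541
RHS = x + y ≈ -1.5000
Since 3.3541 ≠ -1.5000, the equation fails at this point, so it cannot hold for all real values of x and y for which both sides are defined.
(x+y)² = x² + 2xy + y², not x² + y², so the square root does not split this way.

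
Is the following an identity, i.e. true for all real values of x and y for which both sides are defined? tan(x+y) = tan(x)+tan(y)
No, this is NOT an identity.

Claim: tan(x+y) = tan(x)+tan(y).
Test a specific point where both sides are defined: x = -π/3, y = -π/4.
LHS = tan(x+y) ≈ 3.7321
RHS = tan(x)+tan(y) ≈ -2.7321
Since 3.7321 ≠ -2.7321, the equation fails at this point, so it cannot hold for all real values of x and y for which both sides are defined.
The correct formula is tan(x+y) = (tan(x) + tan(y))/(1 - tan(x)tan(y)).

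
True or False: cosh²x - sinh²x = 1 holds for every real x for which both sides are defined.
Claim: cosh²x - sinh²x = 1.
Reasoning: With cosh(x) = (e^x + e^-x)/2 and sinh(x) = (e^x - e^-x)/2: cosh²x = (e^(2x) + 2 + e^(-2x))/4 and sinh²x = (e^(2x) - 2 + e^(-2x))/4. Subtracting leaves 4/4 = 1.
So the two sides agree for every real x for which both sides are defined.

Conclusion: True.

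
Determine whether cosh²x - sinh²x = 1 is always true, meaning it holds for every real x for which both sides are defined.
Yes, this is an identity.

Claim: cosh²x - sinh²x = 1.
Reasoning: With cosh(x) = (e^x + e^-x)/2 and sinh(x) = (e^x - e^-x)/2: cosh²x = (e^(2x) + 2 + e^(-2x))/4 and sinh²x = (e^(2x) - 2 + e^(-2x))/4. Subtracting leaves 4/4 = 1.
So the two sides agree for every real x for which both sides are defined.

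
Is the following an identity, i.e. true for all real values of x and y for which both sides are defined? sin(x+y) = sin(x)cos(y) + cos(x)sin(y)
Claim: sin(x+y) = sin(x)cos(y) + cos(x)sin(y).
Reasoning: By Euler's formula e^(i(x+y)) = e^(ix)·e^(iy) = (cos x + i·sin x)(cos y + i·sin y). The imaginary part of the left side is sin(x+y); the imaginary part of the product is sin(x)cos(y) + cos(x)sin(y).
So the two sides agree for all real values of x and y for which both sides are defined.

Conclusion: Yes, this is an identity.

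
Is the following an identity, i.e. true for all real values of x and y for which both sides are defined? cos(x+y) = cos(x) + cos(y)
No, this is NOT an identity.

Claim: cos(x+y) = cos(x) + cos(y).
Test a specific point where both sides are defined: x = -π/4, y = -π/3.
LHS = cos(x+y) ≈ -0.2588
RHS = cos(x) + cos(y) ≈ 1.2071
Since -0.2588 ≠ 1.2071, the equation fails at this point, so it cannot hold for all real values of x and y for which both sides are defined.
The correct expansion is cos(x+y) = cos(x)cos(y) - sin(x)sin(y); cosine is not additive.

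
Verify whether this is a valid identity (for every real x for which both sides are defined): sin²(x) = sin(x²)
Claim: sin²(x) = sin(x²).
Test a specific point where both sides are defined: x = π/3.
LHS = sin²(x) ≈ 0.7500
RHS = sin(x²) ≈ 0.8897
Since 0.7500 ≠ 0.8897, the equation fails at this point, so it cannot hold for every real x for which both sides are defined.
sin²(x) means (sin x)², squaring the output; sin(x²) squares the input. These are different functions.

Conclusion: No, this is NOT an identity.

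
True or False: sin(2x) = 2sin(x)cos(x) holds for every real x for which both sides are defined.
True.

Claim: sin(2x) = 2sin(x)cos(x).
Reasoning: Put y = x in the addition formula sin(x+y) = sin(x)cos(y) + cos(x)sin(y): sin(2x) = sin(x)cos(x) + cos(x)sin(x) = 2sin(x)cos(x).
So the two sides agree for every real x for which both sides are defined.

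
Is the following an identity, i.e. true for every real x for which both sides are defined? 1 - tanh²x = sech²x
Claim: 1 - tanh²x = sech²x.
Reasoning: Divide cosh²x - sinh²x = 1 through by cosh²x (never zero): 1 - tanh²x = 1/cosh²x = sech²x.
So the two sides agree for every real x for which both sides are defined.

Conclusion: Yes, this is an identity.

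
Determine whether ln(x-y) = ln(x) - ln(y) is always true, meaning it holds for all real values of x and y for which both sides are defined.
No, this is NOT an identity.

Claim: ln(x-y) = ln(x) - ln(y).
Test a specific point where both sides are defined: x = 4, y = 3.
LHS = ln(x-y) ≈ 0.0000
RHS = ln(x) - ln(y) ≈ 0.2877
Since 0.0000 ≠ 0.2877, the equation fails at this point, so it cannot hold for all real values of x and y for which both sides are defined.
ln(x) - ln(y) = ln(x/y), not ln(x-y).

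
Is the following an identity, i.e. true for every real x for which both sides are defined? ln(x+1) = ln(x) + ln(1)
No, this is NOT an identity.

Claim: ln(x+1) = ln(x) + ln(1).
Test a specific point where both sides are defined: x = 2.
LHS = ln(x+1) ≈ 1.0986
RHS = ln(x) + ln(1) ≈ 0.6931
Since 1.0986 ≠ 0.6931, the equation fails at this point, so it cannot hold for every real x for which both sides are defined.
ln(1) = 0, so the right side is just ln(x), which differs from ln(x+1).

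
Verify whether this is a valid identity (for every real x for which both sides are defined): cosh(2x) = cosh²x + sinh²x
Claim: cosh(2x) = cosh²x + sinh²x.
Reasoning: cosh²x = (e^(2x) + 2 + e^(-2x))/4 and sinh²x = (e^(2x) - 2 + e^(-2x))/4. Adding gives (2e^(2x) + 2e^(-2x))/4 = (e^(2x) + e^(-2x))/2 = cosh(2x).
So the two sides agree for every real x for which both sides are defined.

Conclusion: Yes, this is an identity.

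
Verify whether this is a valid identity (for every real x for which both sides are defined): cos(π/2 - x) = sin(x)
Claim: cos(π/2 - x) = sin(x).
Reasoning: Use cos(u - v) = cos(u)cos(v) + sin(u)sin(v) with u = π/2, v = x: cos(π/2)cos(x) + sin(π/2)sin(x) = 0·cos(x) + 1·sin(x) = sin(x).
So the two sides agree for every real x for which both sides are defined.

Conclusion: Yes, this is an identity.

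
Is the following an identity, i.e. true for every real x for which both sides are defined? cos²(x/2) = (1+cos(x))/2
Claim: cos²(x/2) = (1+cos(x))/2.
Reasoning: Use cos(2θ) = 2cos²θ - 1 with θ = x/2: cos(x) = 2cos²(x/2) - 1. Solving for cos²(x/2) gives (1 + cos(x))/2.
So the two sides agree for every real x for which both sides are defined.

Conclusion: Yes, this is an identity.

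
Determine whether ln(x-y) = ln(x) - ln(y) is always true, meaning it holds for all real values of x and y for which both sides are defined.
No, this is NOT an identity.

Claim: ln(x-y) = ln(x) - ln(y).
Test a specific point where both sides are defined: x = 3/2, y = 1.
LHS = ln(x-y) ≈ -0.6931
RHS = ln(x) - ln(y) ≈ 0.4055
Since -0.6931 ≠ 0.4055, the equation fails at this point, so it cannot hold for all real values of x and y for which both sides are defined.
ln(x) - ln(y) = ln(x/y), not ln(x-y).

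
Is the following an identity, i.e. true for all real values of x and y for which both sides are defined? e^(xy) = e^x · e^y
Claim: e^(xy) = e^x · e^y.
Test a specific point where both sides are defined: x = -3, y = 3.
LHS = e^(xy) ≈ 0.0001
RHS = e^x · e^y ≈ 1.0000
Since 0.0001 ≠ 1.0000, the equation fails at this point, so it cannot hold for all real values of x and y for which both sides are defined.
e^x · e^y = e^(x+y), not e^(xy).

Conclusion: No, this is NOT an identity.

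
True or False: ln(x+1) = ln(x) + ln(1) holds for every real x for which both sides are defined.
False.

Claim: ln(x+1) = ln(x) + ln(1).
Test a specific point where both sides are defined: x = 2.
LHS = ln(x+1) ≈ 1.0986
RHS = ln(x) + ln(1) ≈ 0.6931
Since 1.0986 ≠ 0.6931, the equation fails at this point, so it cannot hold for every real x for which both sides are defined.
ln(1) = 0, so the right side is just ln(x), which differs from ln(x+1).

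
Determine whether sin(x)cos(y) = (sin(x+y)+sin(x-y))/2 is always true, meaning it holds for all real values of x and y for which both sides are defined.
Yes, this is an identity.

Claim: sin(x)cos(y) = (sin(x+y)+sin(x-y))/2.
Reasoning: sin(x+y) = sin(x)cos(y) + cos(x)sin(y) and sin(x-y) = sin(x)cos(y) - cos(x)sin(y). Adding, sin(x+y) + sin(x-y) = 2sin(x)cos(y); divide by 2.
So the two sides agree for all real values of x and y for which both sides are defined.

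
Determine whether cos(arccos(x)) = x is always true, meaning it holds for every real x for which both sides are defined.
Claim: cos(arccos(x)) = x.
Reasoning: For -1 ≤ x ≤ 1 (where arccos is defined), arccos(x) is by definition an angle whose cosine equals x. Taking the cosine of that angle returns x. (Note the other order, arccos(cos x) = x, is NOT an identity.)
So the two sides agree for every real x for which both sides are defined.

Conclusion: Yes, this is an identity.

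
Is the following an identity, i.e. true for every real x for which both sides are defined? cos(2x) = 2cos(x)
Claim: cos(2x) = 2cos(x).
Test a specific point where both sides are defined: x = -π/2.
LHS = cos(2x) ≈ -1.0000
RHS = 2cos(x) ≈ 0.0000
Since -1.0000 ≠ 0.0000, the equation fails at this point, so it cannot hold for every real x for which both sides are defined.
The correct double-angle formula is cos(2x) = cos²x - sin²x.

Conclusion: No, this is NOT an identity.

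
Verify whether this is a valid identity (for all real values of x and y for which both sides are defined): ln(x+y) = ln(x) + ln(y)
Claim: ln(x+y) = ln(x) + ln(y).
Test a specific point where both sides are defined: x = 2, y = 5.
LHS = ln(x+y) ≈ 1.9459
RHS = ln(x) + ln(y) ≈ 2.3026
Since 1.9459 ≠ 2.3026, the equation fails at this point, so it cannot hold for all real values of x and y for which both sides are defined.
ln(x) + ln(y) = ln(xy), not ln(x+y).

Conclusion: No, this is NOT an identity.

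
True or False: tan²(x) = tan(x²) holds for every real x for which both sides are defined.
Claim: tan²(x) = tan(x²).
Test a specific point where both sides are defined: x = -π/4.
LHS = tan²(x) ≈ 1.0000
RHS = tan(x²) ≈ 0.7092
Since 1.0000 ≠ 0.7092, the equation fails at this point, so it cannot hold for every real x for which both sides are defined.
tan²(x) means (tan x)², squaring the output; tan(x²) squares the input. These are different functions.

Conclusion: False.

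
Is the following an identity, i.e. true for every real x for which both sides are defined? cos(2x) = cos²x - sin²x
Yes, this is an identity.

Claim: cos(2x) = cos²x - sin²x.
Reasoning: Put y = x in the addition formula cos(x+y) = cos(x)cos(y) - sin(x)sin(y): cos(2x) = cos²x - sin²x.
So the two sides agree for every real x for which both sides are defined.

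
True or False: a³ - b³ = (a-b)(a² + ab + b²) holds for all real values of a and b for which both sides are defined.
True.

Claim: a³ - b³ = (a-b)(a² + ab + b²).
Reasoning: Expand the right side: (a-b)(a² + ab + b²) = a³ + a²b + ab² - a²b - ab² - b³ = a³ - b³ (the middle terms cancel in pairs).
So the two sides agree for all real values of a and b for which both sides are defined.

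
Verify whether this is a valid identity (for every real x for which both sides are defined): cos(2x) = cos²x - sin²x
Yes, this is an identity.

Claim: cos(2x) = cos²x - sin²x.
Reasoning: Put y = x in the addition formula cos(x+y) = cos(x)cos(y) - sin(x)sin(y): cos(2x) = cos²x - sin²x.
So the two sides agree for every real x for which both sides are defined.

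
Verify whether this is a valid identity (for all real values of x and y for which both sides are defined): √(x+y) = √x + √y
No, this is NOT an identity.

Claim: √(x+y) = √x + √y.
Test a specific point where both sides are defined: x = 2, y = 3.
LHS = √(x+y) ≈ 2.2361
RHS = √x + √y ≈ 3.1463
Since 2.2361 ≠ 3.1463, the equation fails at this point, so it cannot hold for all real values of x and y for which both sides are defined.
Squaring the right side gives x + 2√(xy) + y, not x + y.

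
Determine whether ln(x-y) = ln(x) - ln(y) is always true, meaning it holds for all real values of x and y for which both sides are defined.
Claim: ln(x-y) = ln(x) - ln(y).
Test a specific point where both sides are defined: x = 3/2, y = 1.
LHS = ln(x-y) ≈ -0.6931
RHS = ln(x) - ln(y) ≈ 0.4055
Since -0.6931 ≠ 0.4055, the equation fails at this point, so it cannot hold for all real values of x and y for which both sides are defined.
ln(x) - ln(y) = ln(x/y), not ln(x-y).

Conclusion: No, this is NOT an identity.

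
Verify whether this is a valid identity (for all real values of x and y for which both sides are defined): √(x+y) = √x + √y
No, this is NOT an identity.

Claim: √(x+y) = √x + √y.
Test a specific point where both sides are defined: x = 2, y = 4.
LHS = √(x+y) ≈ 2.4495
RHS = √x + √y ≈ 3.4142
Since 2.4495 ≠ 3.4142, the equation fails at this point, so it cannot hold for all real values of x and y for which both sides are defined.
Squaring the right side gives x + 2√(xy) + y, not x + y.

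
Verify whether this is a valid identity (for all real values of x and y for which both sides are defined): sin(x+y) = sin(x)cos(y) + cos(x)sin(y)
Yes, this is an identity.

Claim: sin(x+y) = sin(x)cos(y) + cos(x)sin(y).
Reasoning: By Euler's formula e^(i(x+y)) = e^(ix)·e^(iy) = (cos x + i·sin x)(cos y + i·sin y). The imaginary part of the left side is sin(x+y); the imaginary part of the product is sin(x)cos(y) + cos(x)sin(y).
So the two sides agree for all real values of x and y for which both sides are defined.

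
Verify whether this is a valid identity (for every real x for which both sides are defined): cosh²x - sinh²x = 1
Claim: cosh²x - sinh²x = 1.
Reasoning: With cosh(x) = (e^x + e^-x)/2 and sinh(x) = (e^x - e^-x)/2: cosh²x = (e^(2x) + 2 + e^(-2x))/4 and sinh²x = (e^(2x) - 2 + e^(-2x))/4. Subtracting leaves 4/4 = 1.
So the two sides agree for every real x for which both sides are defined.

Conclusion: Yes, this is an identity.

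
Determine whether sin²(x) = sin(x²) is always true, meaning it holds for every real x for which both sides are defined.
Claim: sin²(x) = sin(x²).
Test a specific point where both sides are defined: x = π/4.
LHS = sin²(x) ≈ 0.5000
RHS = sin(x²) ≈ 0.5785
Since 0.5000 ≠ 0.5785, the equation fails at this point, so it cannot hold for every real x for which both sides are defined.
sin²(x) means (sin x)², squaring the output; sin(x²) squares the input. These are different functions.

Conclusion: No, this is NOT an identity.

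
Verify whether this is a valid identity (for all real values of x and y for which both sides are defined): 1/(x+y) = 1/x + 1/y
Claim: 1/(x+y) = 1/x + 1/y.
Test a specific point where both sides are defined: x = -2, y = 5.
LHS = 1/(x+y) ≈ 0.3333
RHS = 1/x + 1/y ≈ -0.3000
Since 0.3333 ≠ -0.3000, the equation fails at this point, so it cannot hold for all real values of x and y for which both sides are defined.
1/x + 1/y = (x+y)/(xy), which is not 1/(x+y).

Conclusion: No, this is NOT an identity.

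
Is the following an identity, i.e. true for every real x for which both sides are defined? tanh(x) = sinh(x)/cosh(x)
Yes, this is an identity.

Claim: tanh(x) = sinh(x)/cosh(x).
Reasoning: tanh(x) is defined as sinh(x)/cosh(x) = (e^x - e^-x)/(e^x + e^-x); cosh(x) ≥ 1 is never zero, so this holds for every real x.
So the two sides agree for every real x for which both sides are defined.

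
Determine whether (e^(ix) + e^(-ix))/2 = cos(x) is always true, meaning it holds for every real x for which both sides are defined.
Yes, this is an identity.

Claim: (e^(ix) + e^(-ix))/2 = cos(x).
Reasoning: By Euler's formula e^(ix) = cos(x) + i·sin(x) and e^(-ix) = cos(x) - i·sin(x). Adding cancels the sine terms: e^(ix) + e^(-ix) = 2cos(x); divide by 2.
So the two sides agree for every real x for which both sides are defined.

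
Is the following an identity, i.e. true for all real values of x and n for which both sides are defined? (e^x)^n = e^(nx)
Claim: (e^x)^n = e^(nx).
Reasoning: e^x is a positive real number, and for a positive base B and real exponent n, B^n = e^(n·ln B). With B = e^x, ln B = x, so (e^x)^n = e^(n·x).
So the two sides agree for all real values of x and n for which both sides are defined.

Conclusion: Yes, this is an identity.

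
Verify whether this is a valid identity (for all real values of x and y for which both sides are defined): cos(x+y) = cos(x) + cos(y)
Claim: cos(x+y) = cos(x) + cos(y).
Test a specific point where both sides are defined: x = -π/2, y = -π/3.
LHS = cos(x+y) ≈ -0.8660
RHS = cos(x) + cos(y) ≈ 0.5000
Since -0.8660 ≠ 0.5000, the equation fails at this point, so it cannot hold for all real values of x and y for which both sides are defined.
The correct expansion is cos(x+y) = cos(x)cos(y) - sin(x)sin(y); cosine is not additive.

Conclusion: No, this is NOT an identity.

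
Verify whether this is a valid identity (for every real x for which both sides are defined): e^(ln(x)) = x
Yes, this is an identity.

Claim: e^(ln(x)) = x.
Reasoning: For x > 0, ln(x) is by definition the exponent p such that e^p = x. Raising e to that exponent therefore returns x: e^(ln x) = x.
So the two sides agree for every real x for which both sides are defined.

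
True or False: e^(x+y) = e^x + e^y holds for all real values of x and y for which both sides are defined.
Claim: e^(x+y) = e^x + e^y.
Test a specific point where both sides are defined: x = 3, y = 2.
LHS = e^(x+y) ≈ 148.4132
RHS = e^x + e^y ≈ 27.4746
Since 148.4132 ≠ 27.4746, the equation fails at this point, so it cannot hold for all real values of x and y for which both sides are defined.
The correct rule is e^(x+y) = e^x · e^y (a product, not a sum).

Conclusion: False.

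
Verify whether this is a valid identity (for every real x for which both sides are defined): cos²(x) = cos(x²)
No, this is NOT an identity.

Claim: cos²(x) = cos(x²).
Test a specific point where both sides are defined: x = -π/4.
LHS = cos²(x) ≈ 0.5000
RHS = cos(x²) ≈ 0.8157
Since 0.5000 ≠ 0.8157, the equation fails at this point, so it cannot hold for every real x for which both sides are defined.
cos²(x) means (cos x)², squaring the output; cos(x²) squares the input. These are different functions.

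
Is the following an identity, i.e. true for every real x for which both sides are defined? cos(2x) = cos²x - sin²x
Claim: cos(2x) = cos²x - sin²x.
Reasoning: Put y = x in the addition formula cos(x+y) = cos(x)cos(y) - sin(x)sin(y): cos(2x) = cos²x - sin²x.
So the two sides agree for every real x for which both sides are defined.

Conclusion: Yes, this is an identity.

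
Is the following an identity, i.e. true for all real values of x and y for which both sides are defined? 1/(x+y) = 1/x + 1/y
Claim: 1/(x+y) = 1/x + 1/y.
Test a specific point where both sides are defined: x = 5, y = -3.
LHS = 1/(x+y) ≈ 0.5000
RHS = 1/x + 1/y ≈ -0.1333
Since 0.5000 ≠ -0.1333, the equation fails at this point, so it cannot hold for all real values of x and y for which both sides are defined.
1/x + 1/y = (x+y)/(xy), which is not 1/(x+y).

Conclusion: No, this is NOT an identity.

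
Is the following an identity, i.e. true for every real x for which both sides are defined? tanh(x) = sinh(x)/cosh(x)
Claim: tanh(x) = sinh(x)/cosh(x).
Reasoning: tanh(x) is defined as sinh(x)/cosh(x) = (e^x - e^-x)/(e^x + e^-x); cosh(x) ≥ 1 is never zero, so this holds for every real x.
So the two sides agree for every real x for which both sides are defined.

Conclusion: Yes, this is an identity.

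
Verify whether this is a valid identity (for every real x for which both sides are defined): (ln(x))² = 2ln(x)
No, this is NOT an identity.

Claim: (ln(x))² = 2ln(x).
Test a specific point where both sides are defined: x = 2.
LHS = (ln(x))² ≈ 0.4805
RHS = 2ln(x) ≈ 1.3863
Since 0.4805 ≠ 1.3863, the equation fails at this point, so it cannot hold for every real x for which both sides are defined.
2ln(x) equals ln(x²), which is not the same as (ln x)².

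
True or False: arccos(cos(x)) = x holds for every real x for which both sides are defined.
False.

Claim: arccos(cos(x)) = x.
Test a specific point where both sides are defined: x = -π/6.
LHS = arccos(cos(x)) ≈ 0.5236
RHS = x ≈ -0.5236
Since 0.5236 ≠ -0.5236, the equation fails at this point, so it cannot hold for every real x for which both sides are defined.
arccos only returns values in [0, π], so arccos(cos(x)) = x holds only for x in that interval, not for all real x.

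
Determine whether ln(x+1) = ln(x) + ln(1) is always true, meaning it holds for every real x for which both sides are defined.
Claim: ln(x+1) = ln(x) + ln(1).
Test a specific point where both sides are defined: x = 5.
LHS = ln(x+1) ≈ 1.7918
RHS = ln(x) + ln(1) ≈ 1.6094
Since 1.7918 ≠ 1.6094, the equation fails at this point, so it cannot hold for every real x for which both sides are defined.
ln(1) = 0, so the right side is just ln(x), which differs from ln(x+1).

Conclusion: No, this is NOT an identity.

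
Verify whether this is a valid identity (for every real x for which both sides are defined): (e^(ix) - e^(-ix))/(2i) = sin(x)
Yes, this is an identity.

Claim: (e^(ix) - e^(-ix))/(2i) = sin(x).
Reasoning: By Euler's formula e^(ix) = cos(x) + i·sin(x) and e^(-ix) = cos(x) - i·sin(x). Subtracting cancels the cosine terms: e^(ix) - e^(-ix) = 2i·sin(x); divide by 2i.
So the two sides agree for every real x for which both sides are defined.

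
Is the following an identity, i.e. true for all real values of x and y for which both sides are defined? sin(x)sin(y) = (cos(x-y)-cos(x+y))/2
Yes, this is an identity.

Claim: sin(x)sin(y) = (cos(x-y)-cos(x+y))/2.
Reasoning: cos(x-y) = cos(x)cos(y) + sin(x)sin(y) and cos(x+y) = cos(x)cos(y) - sin(x)sin(y). Subtracting, cos(x-y) - cos(x+y) = 2sin(x)sin(y); divide by 2.
So the two sides agree for all real values of x and y for which both sides are defined.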